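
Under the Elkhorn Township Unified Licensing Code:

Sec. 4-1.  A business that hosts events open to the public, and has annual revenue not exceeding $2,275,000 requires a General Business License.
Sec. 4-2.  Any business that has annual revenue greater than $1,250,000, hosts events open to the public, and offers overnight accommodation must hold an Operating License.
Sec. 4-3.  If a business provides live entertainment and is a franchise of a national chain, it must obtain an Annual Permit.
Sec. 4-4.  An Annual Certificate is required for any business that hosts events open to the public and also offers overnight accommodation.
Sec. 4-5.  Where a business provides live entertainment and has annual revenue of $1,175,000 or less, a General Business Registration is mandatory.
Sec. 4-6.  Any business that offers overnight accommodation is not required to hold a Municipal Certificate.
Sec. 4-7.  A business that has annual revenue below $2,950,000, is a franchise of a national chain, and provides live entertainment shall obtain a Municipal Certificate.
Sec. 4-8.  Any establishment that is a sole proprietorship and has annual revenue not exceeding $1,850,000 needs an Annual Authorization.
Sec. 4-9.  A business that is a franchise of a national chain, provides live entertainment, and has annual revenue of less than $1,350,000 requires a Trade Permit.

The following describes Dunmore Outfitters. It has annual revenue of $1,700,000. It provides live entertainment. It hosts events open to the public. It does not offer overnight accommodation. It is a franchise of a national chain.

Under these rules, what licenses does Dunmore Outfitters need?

Annual Permit, General Business License, Municipal Certificate

Sec. 4-1. hosts events open to the public; revenue $1,700,000 ≤ $2,275,000 → General Business License required.
Sec. 4-2. revenue $1,700,000 > $1,250,000; hosts events open to the public; does not offer overnight accommodation → Operating License not required.
Sec. 4-3. provides live entertainment; is a franchise of a national chain → Annual Permit required.
Sec. 4-4. hosts events open to the public; does not offer overnight accommodation → Annual Certificate not required.
Sec. 4-5. provides live entertainment; revenue $1,700,000 > $1,175,000 → General Business Registration not required.
Sec. 4-6. does not offer overnight accommodation → Municipal Certificate exemption does not apply.
Sec. 4-7. revenue $1,700,000 < $2,950,000; is a franchise of a national chain; provides live entertainment → Municipal Certificate required.
Sec. 4-8. is a franchise of a national chain (not: is a sole proprietorship); revenue $1,700,000 ≤ $1,850,000 → Annual Authorization not required.
Sec. 4-9. is a franchise of a national chain; provides live entertainment; revenue $1,700,000 ≥ $1,350,000 → Trade Permit not required.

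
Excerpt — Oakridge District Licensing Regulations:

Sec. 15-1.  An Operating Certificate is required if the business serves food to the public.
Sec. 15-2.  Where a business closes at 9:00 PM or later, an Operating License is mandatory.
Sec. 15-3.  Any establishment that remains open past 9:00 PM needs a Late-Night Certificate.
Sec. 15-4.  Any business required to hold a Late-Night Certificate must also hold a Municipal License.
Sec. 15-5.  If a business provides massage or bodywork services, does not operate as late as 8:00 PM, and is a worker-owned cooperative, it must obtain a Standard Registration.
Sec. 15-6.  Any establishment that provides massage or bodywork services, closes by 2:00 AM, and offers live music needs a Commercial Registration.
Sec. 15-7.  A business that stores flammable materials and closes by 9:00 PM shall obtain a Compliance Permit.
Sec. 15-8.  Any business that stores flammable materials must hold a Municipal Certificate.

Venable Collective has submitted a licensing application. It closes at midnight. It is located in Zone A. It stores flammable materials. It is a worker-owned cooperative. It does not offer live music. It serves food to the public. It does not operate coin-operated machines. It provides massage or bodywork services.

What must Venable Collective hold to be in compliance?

Late-Night Certificate, Municipal Certificate, Municipal License, Operating Certificate, Operating License

Sec. 15-1. serves food to the public → Operating Certificate required.
Sec. 15-2. closes midnight, after 9:00 PM → Operating License required.
Sec. 15-3. closes midnight, after 9:00 PM → Late-Night Certificate required.
Sec. 15-4. Late-Night Certificate is required → Municipal License also required.
Sec. 15-5. provides massage or bodywork services; closes midnight, after 8:00 PM; is a worker-owned cooperative → Standard Registration not required.
Sec. 15-6. provides massage or bodywork services; closes midnight, at/before 2:00 AM; does not offer live music → Commercial Registration not required.
Sec. 15-7. stores flammable materials; closes midnight, after 9:00 PM → Compliance Permit not required.
Sec. 15-8. stores flammable materials → Municipal Certificate required.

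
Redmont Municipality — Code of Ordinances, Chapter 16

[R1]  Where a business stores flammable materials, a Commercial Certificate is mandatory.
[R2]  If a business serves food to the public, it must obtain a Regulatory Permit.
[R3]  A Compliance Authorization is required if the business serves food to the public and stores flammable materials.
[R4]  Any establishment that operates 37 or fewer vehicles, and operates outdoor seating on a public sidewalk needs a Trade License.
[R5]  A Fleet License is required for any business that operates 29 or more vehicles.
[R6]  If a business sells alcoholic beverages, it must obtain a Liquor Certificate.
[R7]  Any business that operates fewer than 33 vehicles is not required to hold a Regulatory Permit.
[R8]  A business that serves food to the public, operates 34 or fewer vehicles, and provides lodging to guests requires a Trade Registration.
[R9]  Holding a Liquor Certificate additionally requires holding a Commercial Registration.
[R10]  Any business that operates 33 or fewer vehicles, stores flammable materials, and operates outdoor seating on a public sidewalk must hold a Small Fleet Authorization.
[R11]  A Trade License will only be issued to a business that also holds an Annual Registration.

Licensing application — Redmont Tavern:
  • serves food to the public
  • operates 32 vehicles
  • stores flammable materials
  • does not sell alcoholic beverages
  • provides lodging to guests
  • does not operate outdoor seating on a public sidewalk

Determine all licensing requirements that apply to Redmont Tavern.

Commercial Certificate, Compliance Authorization, Fleet License, Trade Registration

[R1] stores flammable materials → Commercial Certificate required.
[R2] serves food to the public → Regulatory Permit required.
[R3] serves food to the public; stores flammable materials → Compliance Authorization required.
[R4] vehicles 32 ≤ 37; does not operate outdoor seating on a public sidewalk → Trade License not required.
[R5] vehicles 32 ≥ 29 → Fleet License required.
[R6] does not sell alcoholic beverages → Liquor Certificate not required.
[R7] vehicles 32 < 33 → exempt from Regulatory Permit.
[R8] serves food to the public; vehicles 32 ≤ 34; provides lodging to guests → Trade Registration required.
[R9] Liquor Certificate is not required → no effect.
[R10] vehicles 32 ≤ 33; stores flammable materials; does not operate outdoor seating on a public sidewalk → Small Fleet Authorization not required.
[R11] Trade License is not required → no effect.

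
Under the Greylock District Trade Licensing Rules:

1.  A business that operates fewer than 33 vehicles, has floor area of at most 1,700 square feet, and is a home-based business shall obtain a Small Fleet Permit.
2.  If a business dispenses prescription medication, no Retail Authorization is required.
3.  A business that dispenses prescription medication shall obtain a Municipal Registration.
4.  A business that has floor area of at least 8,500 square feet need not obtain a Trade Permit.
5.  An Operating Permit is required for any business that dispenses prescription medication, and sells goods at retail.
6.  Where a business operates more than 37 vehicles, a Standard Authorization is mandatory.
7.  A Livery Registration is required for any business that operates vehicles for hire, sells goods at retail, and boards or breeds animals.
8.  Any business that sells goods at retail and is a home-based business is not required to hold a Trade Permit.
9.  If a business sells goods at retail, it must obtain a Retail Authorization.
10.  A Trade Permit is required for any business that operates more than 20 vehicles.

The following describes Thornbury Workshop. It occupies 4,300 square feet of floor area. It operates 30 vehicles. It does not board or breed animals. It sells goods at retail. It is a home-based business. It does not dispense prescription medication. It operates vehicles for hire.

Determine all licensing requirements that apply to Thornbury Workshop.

Retail Authorization

1. vehicles 30 < 33; floor area 4,300 square feet > 1,700 square feet; is a home-based business → Small Fleet Permit not required.
2. does not dispense prescription medication → Retail Authorization exemption does not apply.
3. does not dispense prescription medication → Municipal Registration not required.
4. floor area 4,300 square feet < 8,500 square feet → Trade Permit exemption does not apply.
5. does not dispense prescription medication; sells goods at retail → Operating Permit not required.
6. vehicles 30 ≤ 37 → Standard Authorization not required.
7. operates vehicles for hire; sells goods at retail; does not board or breed animals → Livery Registration not required.
8. sells goods at retail; is a home-based business → exempt from Trade Permit.
9. sells goods at retail → Retail Authorization required.
10. vehicles 30 > 20 → Trade Permit required.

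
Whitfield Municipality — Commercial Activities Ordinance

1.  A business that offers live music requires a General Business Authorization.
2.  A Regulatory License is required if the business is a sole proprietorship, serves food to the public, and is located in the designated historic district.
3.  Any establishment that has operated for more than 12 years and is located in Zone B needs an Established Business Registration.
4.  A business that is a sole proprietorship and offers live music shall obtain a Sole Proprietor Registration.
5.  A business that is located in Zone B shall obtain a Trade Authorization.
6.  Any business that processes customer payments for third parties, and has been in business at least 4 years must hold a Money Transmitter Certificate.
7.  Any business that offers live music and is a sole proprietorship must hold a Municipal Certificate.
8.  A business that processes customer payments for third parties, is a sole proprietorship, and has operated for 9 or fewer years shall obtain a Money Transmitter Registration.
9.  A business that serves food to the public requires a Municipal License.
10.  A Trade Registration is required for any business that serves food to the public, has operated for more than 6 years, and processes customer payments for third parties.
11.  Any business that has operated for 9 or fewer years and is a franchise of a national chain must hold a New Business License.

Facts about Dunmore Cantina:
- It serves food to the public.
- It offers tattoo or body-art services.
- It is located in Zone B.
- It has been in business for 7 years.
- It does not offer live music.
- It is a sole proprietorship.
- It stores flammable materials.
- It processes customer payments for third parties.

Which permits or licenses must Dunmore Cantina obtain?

Money Transmitter Certificate, Money Transmitter Registration, Municipal License, Trade Authorization, Trade Registration

1. does not offer live music → General Business Authorization not required.
2. is a sole proprietorship; serves food to the public; is located in Zone B (not: is located in the designated historic district) → Regulatory License not required.
3. years in business 7 ≤ 12; is located in Zone B → Established Business Registration not required.
4. is a sole proprietorship; does not offer live music → Sole Proprietor Registration not required.
5. is located in Zone B → Trade Authorization required.
6. processes customer payments for third parties; years in business 7 ≥ 4 → Money Transmitter Certificate required.
7. does not offer live music; is a sole proprietorship → Municipal Certificate not required.
8. processes customer payments for third parties; is a sole proprietorship; years in business 7 ≤ 9 → Money Transmitter Registration required.
9. serves food to the public → Municipal License required.
10. serves food to the public; years in business 7 > 6; processes customer payments for third parties → Trade Registration required.
11. years in business 7 ≤ 9; is a sole proprietorship (not: is a franchise of a national chain) → New Business License not required.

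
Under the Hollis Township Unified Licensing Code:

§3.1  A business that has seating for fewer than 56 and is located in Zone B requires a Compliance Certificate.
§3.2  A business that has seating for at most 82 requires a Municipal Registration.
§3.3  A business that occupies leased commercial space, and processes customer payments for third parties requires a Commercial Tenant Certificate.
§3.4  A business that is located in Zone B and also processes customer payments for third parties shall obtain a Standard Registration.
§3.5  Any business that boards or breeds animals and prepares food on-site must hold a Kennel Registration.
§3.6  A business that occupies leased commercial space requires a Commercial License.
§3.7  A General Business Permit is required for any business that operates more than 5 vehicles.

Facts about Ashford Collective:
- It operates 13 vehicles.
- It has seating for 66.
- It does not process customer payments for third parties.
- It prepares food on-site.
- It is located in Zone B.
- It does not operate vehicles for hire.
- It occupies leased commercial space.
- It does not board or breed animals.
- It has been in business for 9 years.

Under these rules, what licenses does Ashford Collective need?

§3.1 seating 66 ≥ 56; is located in Zone B → Compliance Certificate not required.
§3.2 seating 66 ≤ 82 → Municipal Registration required.
§3.3 occupies leased commercial space; does not process customer payments for third parties → Commercial Tenant Certificate not required.
§3.4 is located in Zone B; does not process customer payments for third parties → Standard Registration not required.
§3.5 does not board or breed animals; prepares food on-site → Kennel Registration not required.
§3.6 occupies leased commercial space → Commercial License required.
§3.7 vehicles 13 > 5 → General Business Permit required.

Commercial License, General Business Permit, Municipal Registration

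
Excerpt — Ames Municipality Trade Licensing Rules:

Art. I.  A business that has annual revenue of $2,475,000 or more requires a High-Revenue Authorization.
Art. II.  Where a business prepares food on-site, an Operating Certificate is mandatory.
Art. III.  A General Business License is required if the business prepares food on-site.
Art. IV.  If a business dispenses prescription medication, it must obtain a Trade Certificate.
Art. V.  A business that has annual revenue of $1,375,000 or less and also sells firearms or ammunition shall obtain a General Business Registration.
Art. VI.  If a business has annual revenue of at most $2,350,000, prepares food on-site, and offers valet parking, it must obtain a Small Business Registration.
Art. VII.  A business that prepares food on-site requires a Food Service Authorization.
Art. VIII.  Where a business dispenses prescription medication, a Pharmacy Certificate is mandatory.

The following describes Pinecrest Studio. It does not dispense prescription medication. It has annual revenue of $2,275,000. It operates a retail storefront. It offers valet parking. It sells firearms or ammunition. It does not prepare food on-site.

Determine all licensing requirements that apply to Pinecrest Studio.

Art. I. revenue $2,275,000 < $2,475,000 → High-Revenue Authorization not required.
Art. II. does not prepare food on-site → Operating Certificate not required.
Art. III. does not prepare food on-site → General Business License not required.
Art. IV. does not dispense prescription medication → Trade Certificate not required.
Art. V. revenue $2,275,000 > $1,375,000; sells firearms or ammunition → General Business Registration not required.
Art. VI. revenue $2,275,000 ≤ $2,350,000; does not prepare food on-site; offers valet parking → Small Business Registration not required.
Art. VII. does not prepare food on-site → Food Service Authorization not required.
Art. VIII. does not dispense prescription medication → Pharmacy Certificate not required.

None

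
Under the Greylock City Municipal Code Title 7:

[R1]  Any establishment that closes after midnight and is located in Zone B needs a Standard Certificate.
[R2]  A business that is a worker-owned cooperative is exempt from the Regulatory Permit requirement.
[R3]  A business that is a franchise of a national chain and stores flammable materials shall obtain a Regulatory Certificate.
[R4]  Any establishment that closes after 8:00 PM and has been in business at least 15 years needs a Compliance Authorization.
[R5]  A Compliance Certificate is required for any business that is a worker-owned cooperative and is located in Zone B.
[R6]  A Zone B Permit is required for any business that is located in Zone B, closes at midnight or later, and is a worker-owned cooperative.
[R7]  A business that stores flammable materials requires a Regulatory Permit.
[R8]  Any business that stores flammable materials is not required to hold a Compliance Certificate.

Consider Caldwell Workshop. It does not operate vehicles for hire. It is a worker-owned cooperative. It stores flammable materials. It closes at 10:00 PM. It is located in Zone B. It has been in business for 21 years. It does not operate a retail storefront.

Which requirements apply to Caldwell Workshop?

[R1] closes 10:00 PM, at/before midnight; is located in Zone B → Standard Certificate not required.
[R2] is a worker-owned cooperative → exempt from Regulatory Permit.
[R3] is a worker-owned cooperative (not: is a franchise of a national chain); stores flammable materials → Regulatory Certificate not required.
[R4] closes 10:00 PM, after 8:00 PM; years in business 21 ≥ 15 → Compliance Authorization required.
[R5] is a worker-owned cooperative; is located in Zone B → Compliance Certificate required.
[R6] is located in Zone B; closes 10:00 PM, at/before midnight; is a worker-owned cooperative → Zone B Permit not required.
[R7] stores flammable materials → Regulatory Permit required.
[R8] stores flammable materials → exempt from Compliance Certificate.

Compliance Authorization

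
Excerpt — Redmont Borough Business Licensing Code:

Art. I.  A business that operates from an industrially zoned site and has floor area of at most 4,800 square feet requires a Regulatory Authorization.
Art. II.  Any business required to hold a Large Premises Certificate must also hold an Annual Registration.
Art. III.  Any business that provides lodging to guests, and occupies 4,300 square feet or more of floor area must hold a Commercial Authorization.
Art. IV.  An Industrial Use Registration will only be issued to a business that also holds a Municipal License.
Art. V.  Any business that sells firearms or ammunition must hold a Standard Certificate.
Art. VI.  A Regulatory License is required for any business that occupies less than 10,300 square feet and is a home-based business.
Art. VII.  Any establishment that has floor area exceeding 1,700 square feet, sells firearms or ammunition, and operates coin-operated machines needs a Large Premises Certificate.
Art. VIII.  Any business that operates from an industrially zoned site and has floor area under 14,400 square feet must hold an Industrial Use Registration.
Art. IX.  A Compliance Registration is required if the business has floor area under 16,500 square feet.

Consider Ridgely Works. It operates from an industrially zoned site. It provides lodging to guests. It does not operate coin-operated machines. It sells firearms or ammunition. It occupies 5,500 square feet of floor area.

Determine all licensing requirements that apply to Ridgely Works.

Art. I. operates from an industrially zoned site; floor area 5,500 square feet > 4,800 square feet → Regulatory Authorization not required.
Art. II. Large Premises Certificate is not required → no effect.
Art. III. provides lodging to guests; floor area 5,500 square feet ≥ 4,300 square feet → Commercial Authorization required.
Art. IV. Industrial Use Registration is required → Municipal License also required.
Art. V. sells firearms or ammunition → Standard Certificate required.
Art. VI. floor area 5,500 square feet < 10,300 square feet; operates from an industrially zoned site (not: is a home-based business) → Regulatory License not required.
Art. VII. floor area 5,500 square feet > 1,700 square feet; sells firearms or ammunition; does not operate coin-operated machines → Large Premises Certificate not required.
Art. VIII. operates from an industrially zoned site; floor area 5,500 square feet < 14,400 square feet → Industrial Use Registration required.
Art. IX. floor area 5,500 square feet < 16,500 square feet → Compliance Registration required.

Commercial Authorization, Compliance Registration, Industrial Use Registration, Municipal License, Standard Certificate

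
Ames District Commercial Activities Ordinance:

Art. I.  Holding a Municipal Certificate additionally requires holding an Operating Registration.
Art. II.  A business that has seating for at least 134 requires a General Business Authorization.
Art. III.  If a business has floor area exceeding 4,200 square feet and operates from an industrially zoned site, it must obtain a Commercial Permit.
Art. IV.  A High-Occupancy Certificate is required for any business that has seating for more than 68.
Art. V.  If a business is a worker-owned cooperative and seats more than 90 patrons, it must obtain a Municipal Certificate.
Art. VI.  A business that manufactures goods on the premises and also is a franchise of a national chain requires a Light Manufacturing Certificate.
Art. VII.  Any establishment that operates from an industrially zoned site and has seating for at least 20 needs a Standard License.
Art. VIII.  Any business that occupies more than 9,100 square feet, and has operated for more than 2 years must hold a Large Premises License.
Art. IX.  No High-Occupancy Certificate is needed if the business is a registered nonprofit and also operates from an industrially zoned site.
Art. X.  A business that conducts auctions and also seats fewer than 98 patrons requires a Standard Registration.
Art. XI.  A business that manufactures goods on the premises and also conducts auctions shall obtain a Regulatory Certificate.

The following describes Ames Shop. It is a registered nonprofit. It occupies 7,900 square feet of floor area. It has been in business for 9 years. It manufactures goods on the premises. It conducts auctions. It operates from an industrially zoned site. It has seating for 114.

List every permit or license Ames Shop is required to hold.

Commercial Permit, Regulatory Certificate, Standard License

Art. I. Municipal Certificate is not required → no effect.
Art. II. seating 114 < 134 → General Business Authorization not required.
Art. III. floor area 7,900 square feet > 4,200 square feet; operates from an industrially zoned site → Commercial Permit required.
Art. IV. seating 114 > 68 → High-Occupancy Certificate required.
Art. V. is a registered nonprofit (not: is a worker-owned cooperative); seating 114 > 90 → Municipal Certificate not required.
Art. VI. manufactures goods on the premises; is a registered nonprofit (not: is a franchise of a national chain) → Light Manufacturing Certificate not required.
Art. VII. operates from an industrially zoned site; seating 114 ≥ 20 → Standard License required.
Art. VIII. floor area 7,900 square feet ≤ 9,100 square feet; years in business 9 > 2 → Large Premises License not required.
Art. IX. is a registered nonprofit; operates from an industrially zoned site → exempt from High-Occupancy Certificate.
Art. X. conducts auctions; seating 114 ≥ 98 → Standard Registration not required.
Art. XI. manufactures goods on the premises; conducts auctions → Regulatory Certificate required.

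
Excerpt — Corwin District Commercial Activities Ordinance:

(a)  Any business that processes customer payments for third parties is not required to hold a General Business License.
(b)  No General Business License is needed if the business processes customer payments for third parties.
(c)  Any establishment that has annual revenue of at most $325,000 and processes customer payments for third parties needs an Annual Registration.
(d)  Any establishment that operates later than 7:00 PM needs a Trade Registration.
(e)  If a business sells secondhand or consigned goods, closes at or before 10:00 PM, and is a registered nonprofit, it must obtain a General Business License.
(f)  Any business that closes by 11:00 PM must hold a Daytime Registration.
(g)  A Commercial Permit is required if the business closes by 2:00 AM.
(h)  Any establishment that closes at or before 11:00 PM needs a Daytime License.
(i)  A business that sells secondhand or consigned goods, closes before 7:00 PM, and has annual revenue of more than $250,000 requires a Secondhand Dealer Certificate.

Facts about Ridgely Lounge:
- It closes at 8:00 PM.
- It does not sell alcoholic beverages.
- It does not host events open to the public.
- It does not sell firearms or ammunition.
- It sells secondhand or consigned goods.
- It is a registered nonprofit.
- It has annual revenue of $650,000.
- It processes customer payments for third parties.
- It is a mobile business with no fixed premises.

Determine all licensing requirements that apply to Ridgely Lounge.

Commercial Permit, Daytime License, Daytime Registration, Trade Registration

(a) processes customer payments for third parties → exempt from General Business License.
(b) processes customer payments for third parties → exempt from General Business License.
(c) revenue $650,000 > $325,000; processes customer payments for third parties → Annual Registration not required.
(d) closes 8:00 PM, after 7:00 PM → Trade Registration required.
(e) sells secondhand or consigned goods; closes 8:00 PM, at/before 10:00 PM; is a registered nonprofit → General Business License required.
(f) closes 8:00 PM, at/before 11:00 PM → Daytime Registration required.
(g) closes 8:00 PM, at/before 2:00 AM → Commercial Permit required.
(h) closes 8:00 PM, at/before 11:00 PM → Daytime License required.
(i) sells secondhand or consigned goods; closes 8:00 PM, after 7:00 PM; revenue $650,000 > $250,000 → Secondhand Dealer Certificate not required.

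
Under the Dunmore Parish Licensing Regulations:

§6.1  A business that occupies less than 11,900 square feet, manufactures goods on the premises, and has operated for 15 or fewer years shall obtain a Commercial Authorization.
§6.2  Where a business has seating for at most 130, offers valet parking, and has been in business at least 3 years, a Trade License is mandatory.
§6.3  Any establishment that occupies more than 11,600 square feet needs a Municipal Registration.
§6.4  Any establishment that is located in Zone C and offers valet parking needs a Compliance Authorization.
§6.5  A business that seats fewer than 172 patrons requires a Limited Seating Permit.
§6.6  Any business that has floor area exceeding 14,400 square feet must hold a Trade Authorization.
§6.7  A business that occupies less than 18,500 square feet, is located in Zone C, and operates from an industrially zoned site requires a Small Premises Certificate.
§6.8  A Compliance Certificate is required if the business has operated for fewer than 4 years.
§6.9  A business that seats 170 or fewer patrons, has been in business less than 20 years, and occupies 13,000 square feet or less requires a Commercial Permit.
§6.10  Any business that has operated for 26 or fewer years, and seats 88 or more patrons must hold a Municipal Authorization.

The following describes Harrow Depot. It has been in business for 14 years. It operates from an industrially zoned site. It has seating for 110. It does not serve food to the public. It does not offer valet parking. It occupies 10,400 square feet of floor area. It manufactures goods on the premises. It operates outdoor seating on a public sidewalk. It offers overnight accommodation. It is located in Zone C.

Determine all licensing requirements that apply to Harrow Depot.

§6.1 floor area 10,400 square feet < 11,900 square feet; manufactures goods on the premises; years in business 14 ≤ 15 → Commercial Authorization required.
§6.2 seating 110 ≤ 130; does not offer valet parking; years in business 14 ≥ 3 → Trade License not required.
§6.3 floor area 10,400 square feet ≤ 11,600 square feet → Municipal Registration not required.
§6.4 is located in Zone C; does not offer valet parking → Compliance Authorization not required.
§6.5 seating 110 < 172 → Limited Seating Permit required.
§6.6 floor area 10,400 square feet ≤ 14,400 square feet → Trade Authorization not required.
§6.7 floor area 10,400 square feet < 18,500 square feet; is located in Zone C; operates from an industrially zoned site → Small Premises Certificate required.
§6.8 years in business 14 ≥ 4 → Compliance Certificate not required.
§6.9 seating 110 ≤ 170; years in business 14 < 20; floor area 10,400 square feet ≤ 13,000 square feet → Commercial Permit required.
§6.10 years in business 14 ≤ 26; seating 110 ≥ 88 → Municipal Authorization required.

Commercial Authorization, Commercial Permit, Limited Seating Permit, Municipal Authorization, Small Premises Certificate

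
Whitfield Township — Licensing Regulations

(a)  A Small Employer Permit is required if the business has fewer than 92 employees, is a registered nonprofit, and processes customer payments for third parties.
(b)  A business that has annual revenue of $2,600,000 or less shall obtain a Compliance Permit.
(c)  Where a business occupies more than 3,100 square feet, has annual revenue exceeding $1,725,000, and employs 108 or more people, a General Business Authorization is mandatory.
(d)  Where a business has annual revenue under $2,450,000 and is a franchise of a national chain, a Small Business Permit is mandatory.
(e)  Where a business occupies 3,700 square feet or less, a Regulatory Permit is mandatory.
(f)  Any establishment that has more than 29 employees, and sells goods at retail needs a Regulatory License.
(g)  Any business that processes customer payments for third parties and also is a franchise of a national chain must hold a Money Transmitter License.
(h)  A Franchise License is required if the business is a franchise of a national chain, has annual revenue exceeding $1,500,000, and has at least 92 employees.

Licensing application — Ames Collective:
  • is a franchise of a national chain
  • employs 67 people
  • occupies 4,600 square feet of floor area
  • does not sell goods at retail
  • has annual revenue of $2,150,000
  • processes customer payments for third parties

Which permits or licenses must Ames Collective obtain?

Compliance Permit, Money Transmitter License, Small Business Permit

(a) employees 67 < 92; is a franchise of a national chain (not: is a registered nonprofit); processes customer payments for third parties → Small Employer Permit not required.
(b) revenue $2,150,000 ≤ $2,600,000 → Compliance Permit required.
(c) floor area 4,600 square feet > 3,100 square feet; revenue $2,150,000 > $1,725,000; employees 67 < 108 → General Business Authorization not required.
(d) revenue $2,150,000 < $2,450,000; is a franchise of a national chain → Small Business Permit required.
(e) floor area 4,600 square feet > 3,700 square feet → Regulatory Permit not required.
(f) employees 67 > 29; does not sell goods at retail → Regulatory License not required.
(g) processes customer payments for third parties; is a franchise of a national chain → Money Transmitter License required.
(h) is a franchise of a national chain; revenue $2,150,000 > $1,500,000; employees 67 < 92 → Franchise License not required.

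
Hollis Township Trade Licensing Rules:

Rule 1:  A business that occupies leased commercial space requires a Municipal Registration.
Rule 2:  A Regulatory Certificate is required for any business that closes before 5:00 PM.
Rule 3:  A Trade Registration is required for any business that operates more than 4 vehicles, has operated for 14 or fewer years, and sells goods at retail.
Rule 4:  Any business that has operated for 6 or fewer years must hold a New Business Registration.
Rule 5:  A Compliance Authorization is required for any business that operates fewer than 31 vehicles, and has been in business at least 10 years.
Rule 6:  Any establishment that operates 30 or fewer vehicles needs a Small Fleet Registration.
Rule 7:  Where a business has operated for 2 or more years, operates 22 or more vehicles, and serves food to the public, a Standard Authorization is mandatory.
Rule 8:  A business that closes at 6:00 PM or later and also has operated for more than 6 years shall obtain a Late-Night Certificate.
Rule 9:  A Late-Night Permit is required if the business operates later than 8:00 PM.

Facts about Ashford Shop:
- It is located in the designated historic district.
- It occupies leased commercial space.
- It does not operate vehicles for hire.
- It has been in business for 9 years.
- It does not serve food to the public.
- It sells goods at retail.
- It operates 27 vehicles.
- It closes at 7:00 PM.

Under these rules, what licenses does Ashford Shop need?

Rule 1: occupies leased commercial space → Municipal Registration required.
Rule 2: closes 7:00 PM, after 5:00 PM → Regulatory Certificate not required.
Rule 3: vehicles 27 > 4; years in business 9 ≤ 14; sells goods at retail → Trade Registration required.
Rule 4: years in business 9 > 6 → New Business Registration not required.
Rule 5: vehicles 27 < 31; years in business 9 < 10 → Compliance Authorization not required.
Rule 6: vehicles 27 ≤ 30 → Small Fleet Registration required.
Rule 7: years in business 9 ≥ 2; vehicles 27 ≥ 22; does not serve food to the public → Standard Authorization not required.
Rule 8: closes 7:00 PM, after 6:00 PM; years in business 9 > 6 → Late-Night Certificate required.
Rule 9: closes 7:00 PM, at/before 8:00 PM → Late-Night Permit not required.

Late-Night Certificate, Municipal Registration, Small Fleet Registration, Trade Registration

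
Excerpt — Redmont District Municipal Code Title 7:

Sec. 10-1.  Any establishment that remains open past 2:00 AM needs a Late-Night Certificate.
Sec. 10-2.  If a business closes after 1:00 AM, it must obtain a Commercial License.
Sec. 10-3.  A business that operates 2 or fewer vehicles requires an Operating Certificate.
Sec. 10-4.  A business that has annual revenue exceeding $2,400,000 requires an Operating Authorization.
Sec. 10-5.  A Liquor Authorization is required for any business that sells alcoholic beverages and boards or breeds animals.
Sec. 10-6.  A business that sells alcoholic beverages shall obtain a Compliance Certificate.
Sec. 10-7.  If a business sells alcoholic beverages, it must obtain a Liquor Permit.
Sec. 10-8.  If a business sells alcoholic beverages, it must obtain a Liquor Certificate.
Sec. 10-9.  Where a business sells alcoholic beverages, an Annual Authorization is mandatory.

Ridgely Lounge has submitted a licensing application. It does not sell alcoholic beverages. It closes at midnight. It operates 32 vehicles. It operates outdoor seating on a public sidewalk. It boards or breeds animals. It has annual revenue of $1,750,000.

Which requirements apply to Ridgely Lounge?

Sec. 10-1. closes midnight, at/before 2:00 AM → Late-Night Certificate not required.
Sec. 10-2. closes midnight, at/before 1:00 AM → Commercial License not required.
Sec. 10-3. vehicles 32 > 2 → Operating Certificate not required.
Sec. 10-4. revenue $1,750,000 ≤ $2,400,000 → Operating Authorization not required.
Sec. 10-5. does not sell alcoholic beverages; boards or breeds animals → Liquor Authorization not required.
Sec. 10-6. does not sell alcoholic beverages → Compliance Certificate not required.
Sec. 10-7. does not sell alcoholic beverages → Liquor Permit not required.
Sec. 10-8. does not sell alcoholic beverages → Liquor Certificate not required.
Sec. 10-9. does not sell alcoholic beverages → Annual Authorization not required.

None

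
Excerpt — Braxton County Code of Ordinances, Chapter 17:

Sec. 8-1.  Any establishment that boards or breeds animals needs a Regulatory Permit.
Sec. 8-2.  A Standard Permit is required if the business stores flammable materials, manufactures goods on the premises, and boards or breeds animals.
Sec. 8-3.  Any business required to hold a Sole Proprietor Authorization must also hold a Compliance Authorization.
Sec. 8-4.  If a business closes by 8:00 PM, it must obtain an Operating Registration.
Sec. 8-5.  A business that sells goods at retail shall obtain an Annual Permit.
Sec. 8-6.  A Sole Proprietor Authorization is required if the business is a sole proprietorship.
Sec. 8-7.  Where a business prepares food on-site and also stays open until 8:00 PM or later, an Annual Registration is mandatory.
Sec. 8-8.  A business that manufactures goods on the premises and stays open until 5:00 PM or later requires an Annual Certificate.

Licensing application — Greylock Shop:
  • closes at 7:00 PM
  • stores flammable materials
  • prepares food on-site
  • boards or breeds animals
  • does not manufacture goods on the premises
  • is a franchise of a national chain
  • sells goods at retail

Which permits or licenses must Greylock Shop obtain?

Annual Permit, Operating Registration, Regulatory Permit

Sec. 8-1. boards or breeds animals → Regulatory Permit required.
Sec. 8-2. stores flammable materials; does not manufacture goods on the premises; boards or breeds animals → Standard Permit not required.
Sec. 8-3. Sole Proprietor Authorization is not required → no effect.
Sec. 8-4. closes 7:00 PM, at/before 8:00 PM → Operating Registration required.
Sec. 8-5. sells goods at retail → Annual Permit required.
Sec. 8-6. is a franchise of a national chain (not: is a sole proprietorship) → Sole Proprietor Authorization not required.
Sec. 8-7. prepares food on-site; closes 7:00 PM, at/before 8:00 PM → Annual Registration not required.
Sec. 8-8. does not manufacture goods on the premises; closes 7:00 PM, after 5:00 PM → Annual Certificate not required.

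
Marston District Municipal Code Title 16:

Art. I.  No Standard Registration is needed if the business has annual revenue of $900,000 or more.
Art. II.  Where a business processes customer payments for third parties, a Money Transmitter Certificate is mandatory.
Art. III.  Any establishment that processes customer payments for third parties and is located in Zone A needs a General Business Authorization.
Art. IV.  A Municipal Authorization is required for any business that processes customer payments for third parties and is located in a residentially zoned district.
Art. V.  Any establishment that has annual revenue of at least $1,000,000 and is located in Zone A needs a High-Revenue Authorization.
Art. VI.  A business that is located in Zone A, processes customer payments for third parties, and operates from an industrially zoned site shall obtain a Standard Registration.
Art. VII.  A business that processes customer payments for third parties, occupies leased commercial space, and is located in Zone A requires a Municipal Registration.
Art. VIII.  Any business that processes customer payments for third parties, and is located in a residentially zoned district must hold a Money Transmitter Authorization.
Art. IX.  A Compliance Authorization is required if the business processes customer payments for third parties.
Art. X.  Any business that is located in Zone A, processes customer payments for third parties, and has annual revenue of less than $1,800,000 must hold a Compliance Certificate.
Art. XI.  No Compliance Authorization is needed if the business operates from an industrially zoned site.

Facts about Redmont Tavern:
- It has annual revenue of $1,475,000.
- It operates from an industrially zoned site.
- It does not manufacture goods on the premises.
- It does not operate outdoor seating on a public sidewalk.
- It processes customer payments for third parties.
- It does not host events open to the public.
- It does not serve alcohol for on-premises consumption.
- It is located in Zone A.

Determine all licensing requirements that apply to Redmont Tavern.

Compliance Certificate, General Business Authorization, High-Revenue Authorization, Money Transmitter Certificate

Art. I. revenue $1,475,000 ≥ $900,000 → exempt from Standard Registration.
Art. II. processes customer payments for third parties → Money Transmitter Certificate required.
Art. III. processes customer payments for third parties; is located in Zone A → General Business Authorization required.
Art. IV. processes customer payments for third parties; is located in Zone A (not: is located in a residentially zoned district) → Municipal Authorization not required.
Art. V. revenue $1,475,000 ≥ $1,000,000; is located in Zone A → High-Revenue Authorization required.
Art. VI. is located in Zone A; processes customer payments for third parties; operates from an industrially zoned site → Standard Registration required.
Art. VII. processes customer payments for third parties; operates from an industrially zoned site (not: occupies leased commercial space); is located in Zone A → Municipal Registration not required.
Art. VIII. processes customer payments for third parties; is located in Zone A (not: is located in a residentially zoned district) → Money Transmitter Authorization not required.
Art. IX. processes customer payments for third parties → Compliance Authorization required.
Art. X. is located in Zone A; processes customer payments for third parties; revenue $1,475,000 < $1,800,000 → Compliance Certificate required.
Art. XI. operates from an industrially zoned site → exempt from Compliance Authorization.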